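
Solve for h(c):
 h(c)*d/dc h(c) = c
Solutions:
 h(c) = -sqrt(C1 + c^2)
 h(c) = sqrt(C1 + c^2)


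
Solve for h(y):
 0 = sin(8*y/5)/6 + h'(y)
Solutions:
 h(y) = C1 + 5*cos(8*y/5)/48


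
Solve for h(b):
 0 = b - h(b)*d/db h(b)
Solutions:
 h(b) = -sqrt(C1 + b^2)
 h(b) = sqrt(C1 + b^2)


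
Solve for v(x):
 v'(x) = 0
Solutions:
 v(x) = C1


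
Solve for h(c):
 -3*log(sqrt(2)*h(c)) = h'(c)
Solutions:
 2*Integral(1/(2*log(_y) + log(2)), (_y, h(c)))/3 = C1 - c


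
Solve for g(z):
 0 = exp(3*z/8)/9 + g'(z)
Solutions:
 g(z) = C1 - 8*exp(3*z/8)/27


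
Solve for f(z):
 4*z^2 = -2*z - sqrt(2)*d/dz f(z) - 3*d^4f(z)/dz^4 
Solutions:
 f(z) = C1 + C4*exp(-2^(1/6)*3^(2/3)*z/3) - 2*sqrt(2)*z^3/3 - sqrt(2)*z^2/2 + (C2*sin(6^(1/6)*z/2) + C3*cos(6^(1/6)*z/2))*exp(2^(1/6)*3^(2/3)*z/6)


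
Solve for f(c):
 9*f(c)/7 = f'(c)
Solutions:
 f(c) = C1*exp(9*c/7)


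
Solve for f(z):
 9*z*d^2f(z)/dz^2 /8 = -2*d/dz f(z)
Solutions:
 f(z) = C1 + C2/z^(7/9)


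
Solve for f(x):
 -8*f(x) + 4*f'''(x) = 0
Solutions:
 f(x) = C3*exp(2^(1/3)*x) + (C1*sin(2^(1/3)*sqrt(3)*x/2) + C2*cos(2^(1/3)*sqrt(3)*x/2))*exp(-2^(1/3)*x/2)


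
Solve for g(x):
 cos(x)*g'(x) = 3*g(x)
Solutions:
 g(x) = C1*(sin(x) + 1)^(3/2)/(sin(x) - 1)^(3/2)


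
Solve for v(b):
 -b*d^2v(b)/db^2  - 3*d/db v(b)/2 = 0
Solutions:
 v(b) = C1 + C2/sqrt(b)


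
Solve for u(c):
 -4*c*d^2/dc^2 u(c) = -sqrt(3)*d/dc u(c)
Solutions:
 u(c) = C1 + C2*c^(sqrt(3)/4 + 1)


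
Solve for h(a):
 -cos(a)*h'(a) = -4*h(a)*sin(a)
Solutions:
 h(a) = C1/cos(a)^4


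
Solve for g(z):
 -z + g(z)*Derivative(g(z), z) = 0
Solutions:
 g(z) = -sqrt(C1 + z^2)
 g(z) = sqrt(C1 + z^2)


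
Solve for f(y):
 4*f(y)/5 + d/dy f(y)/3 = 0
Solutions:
 f(y) = C1*exp(-12*y/5)


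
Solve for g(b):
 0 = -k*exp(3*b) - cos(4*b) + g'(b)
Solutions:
 g(b) = C1 + k*exp(3*b)/3 + sin(4*b)/4


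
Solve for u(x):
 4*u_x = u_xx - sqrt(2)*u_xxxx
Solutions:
 u(x) = C1 + C2*exp(3^(1/3)*x*(sqrt(2)*3^(1/3)/(sqrt(3)*sqrt(216 - sqrt(2))/2 + 9*sqrt(2))^(1/3) + 2*(sqrt(3)*sqrt(216 - sqrt(2))/2 + 9*sqrt(2))^(1/3))/12)*sin(x*(-3*sqrt(6)/(3*sqrt(3)*sqrt(216 - sqrt(2))/2 + 27*sqrt(2))^(1/3) + 2*sqrt(3)*(3*sqrt(3)*sqrt(216 - sqrt(2))/2 + 27*sqrt(2))^(1/3))/12) + C3*exp(3^(1/3)*x*(sqrt(2)*3^(1/3)/(sqrt(3)*sqrt(216 - sqrt(2))/2 + 9*sqrt(2))^(1/3) + 2*(sqrt(3)*sqrt(216 - sqrt(2))/2 + 9*sqrt(2))^(1/3))/12)*cos(x*(-3*sqrt(6)/(3*sqrt(3)*sqrt(216 - sqrt(2))/2 + 27*sqrt(2))^(1/3) + 2*sqrt(3)*(3*sqrt(3)*sqrt(216 - sqrt(2))/2 + 27*sqrt(2))^(1/3))/12) + C4*exp(-3^(1/3)*x*(sqrt(2)*3^(1/3)/(sqrt(3)*sqrt(216 - sqrt(2))/2 + 9*sqrt(2))^(1/3) + 2*(sqrt(3)*sqrt(216 - sqrt(2))/2 + 9*sqrt(2))^(1/3))/6)


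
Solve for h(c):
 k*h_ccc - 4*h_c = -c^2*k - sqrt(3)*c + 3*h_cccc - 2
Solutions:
 h(c) = C1 + C2*exp(c*(-k^2/(-k^3/27 + sqrt(-k^6 + (486 - k^3)^2)/27 + 18)^(1/3) + 3*k - 9*(-k^3/27 + sqrt(-k^6 + (486 - k^3)^2)/27 + 18)^(1/3))/27) + C3*exp(c*(-4*k^2/((-1 + sqrt(3)*I)*(-k^3/27 + sqrt(-k^6 + (486 - k^3)^2)/27 + 18)^(1/3)) + 6*k + 9*(-k^3/27 + sqrt(-k^6 + (486 - k^3)^2)/27 + 18)^(1/3) - 9*sqrt(3)*I*(-k^3/27 + sqrt(-k^6 + (486 - k^3)^2)/27 + 18)^(1/3))/54) + C4*exp(c*(4*k^2/((1 + sqrt(3)*I)*(-k^3/27 + sqrt(-k^6 + (486 - k^3)^2)/27 + 18)^(1/3)) + 6*k + 9*(-k^3/27 + sqrt(-k^6 + (486 - k^3)^2)/27 + 18)^(1/3) + 9*sqrt(3)*I*(-k^3/27 + sqrt(-k^6 + (486 - k^3)^2)/27 + 18)^(1/3))/54) + c^3*k/12 + sqrt(3)*c^2/8 + c*k^2/8 + c/2


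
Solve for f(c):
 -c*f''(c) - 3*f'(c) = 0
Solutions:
 f(c) = C1 + C2/c^2


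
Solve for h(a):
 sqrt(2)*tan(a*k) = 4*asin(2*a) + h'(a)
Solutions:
 h(a) = C1 - 4*a*asin(2*a) - 2*sqrt(1 - 4*a^2) + sqrt(2)*Piecewise((-log(cos(a*k))/k, Ne(k, 0)), (0, True))


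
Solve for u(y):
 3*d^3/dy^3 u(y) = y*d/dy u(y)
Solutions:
 u(y) = C1 + Integral(C2*airyai(3^(2/3)*y/3) + C3*airybi(3^(2/3)*y/3), y)


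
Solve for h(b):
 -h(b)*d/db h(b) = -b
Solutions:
 h(b) = -sqrt(C1 + b^2)
 h(b) = sqrt(C1 + b^2)


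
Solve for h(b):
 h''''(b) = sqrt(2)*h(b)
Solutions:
 h(b) = C1*exp(-2^(1/8)*b) + C2*exp(2^(1/8)*b) + C3*sin(2^(1/8)*b) + C4*cos(2^(1/8)*b)


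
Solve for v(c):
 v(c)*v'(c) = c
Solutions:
 v(c) = -sqrt(C1 + c^2)
 v(c) = sqrt(C1 + c^2)


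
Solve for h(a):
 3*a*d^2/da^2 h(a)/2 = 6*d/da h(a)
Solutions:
 h(a) = C1 + C2*a^5


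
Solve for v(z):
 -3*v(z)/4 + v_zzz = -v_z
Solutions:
 v(z) = C1*exp(3^(1/3)*z*(-(27 + sqrt(921))^(1/3) + 4*3^(1/3)/(27 + sqrt(921))^(1/3))/12)*sin(3^(1/6)*z*((27 + sqrt(921))^(-1/3) + 3^(2/3)*(27 + sqrt(921))^(1/3)/12)) + C2*exp(3^(1/3)*z*(-(27 + sqrt(921))^(1/3) + 4*3^(1/3)/(27 + sqrt(921))^(1/3))/12)*cos(3^(1/6)*z*((27 + sqrt(921))^(-1/3) + 3^(2/3)*(27 + sqrt(921))^(1/3)/12)) + C3*exp(-3^(1/3)*z*(-(27 + sqrt(921))^(1/3) + 4*3^(1/3)/(27 + sqrt(921))^(1/3))/6)


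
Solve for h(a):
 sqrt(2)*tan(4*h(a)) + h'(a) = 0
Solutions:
 h(a) = -asin(C1*exp(-4*sqrt(2)*a))/4 + pi/4
 h(a) = asin(C1*exp(-4*sqrt(2)*a))/4


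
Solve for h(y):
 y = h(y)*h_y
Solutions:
 h(y) = -sqrt(C1 + y^2)
 h(y) = sqrt(C1 + y^2)


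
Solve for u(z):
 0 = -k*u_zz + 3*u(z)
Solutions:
 u(z) = C1*exp(-sqrt(3)*z*sqrt(1/k)) + C2*exp(sqrt(3)*z*sqrt(1/k))


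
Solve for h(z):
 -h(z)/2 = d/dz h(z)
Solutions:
 h(z) = C1*exp(-z/2)


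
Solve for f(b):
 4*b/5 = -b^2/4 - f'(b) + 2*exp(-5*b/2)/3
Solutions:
 f(b) = C1 - b^3/12 - 2*b^2/5 - 4*exp(-5*b/2)/15


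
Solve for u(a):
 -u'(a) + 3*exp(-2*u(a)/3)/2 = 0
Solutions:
 u(a) = 3*log(-sqrt(C1 + 3*a)) - 3*log(3)/2
 u(a) = 3*log(C1 + 3*a)/2 - 3*log(3)/2


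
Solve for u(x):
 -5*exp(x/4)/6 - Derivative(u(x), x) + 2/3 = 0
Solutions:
 u(x) = C1 + 2*x/3 - 10*exp(x/4)/3


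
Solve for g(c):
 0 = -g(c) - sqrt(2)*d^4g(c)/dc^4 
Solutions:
 g(c) = (C1*sin(2^(3/8)*c/2) + C2*cos(2^(3/8)*c/2))*exp(-2^(3/8)*c/2) + (C3*sin(2^(3/8)*c/2) + C4*cos(2^(3/8)*c/2))*exp(2^(3/8)*c/2)


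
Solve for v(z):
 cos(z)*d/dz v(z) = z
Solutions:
 v(z) = C1 + Integral(z/cos(z), z)


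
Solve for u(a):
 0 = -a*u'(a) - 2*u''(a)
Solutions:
 u(a) = C1 + C2*erf(a/2)


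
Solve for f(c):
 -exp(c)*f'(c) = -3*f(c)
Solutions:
 f(c) = C1*exp(-3*exp(-c))


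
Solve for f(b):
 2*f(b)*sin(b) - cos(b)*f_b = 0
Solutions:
 f(b) = C1/cos(b)^2


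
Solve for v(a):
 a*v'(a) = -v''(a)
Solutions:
 v(a) = C1 + C2*erf(sqrt(2)*a/2)


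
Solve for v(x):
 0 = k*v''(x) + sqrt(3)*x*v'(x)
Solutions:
 v(x) = C1 + C2*sqrt(k)*erf(sqrt(2)*3^(1/4)*x*sqrt(1/k)/2)


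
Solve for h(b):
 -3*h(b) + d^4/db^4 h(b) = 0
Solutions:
 h(b) = C1*exp(-3^(1/4)*b) + C2*exp(3^(1/4)*b) + C3*sin(3^(1/4)*b) + C4*cos(3^(1/4)*b)


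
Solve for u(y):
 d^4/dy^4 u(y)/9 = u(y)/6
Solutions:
 u(y) = C1*exp(-2^(3/4)*3^(1/4)*y/2) + C2*exp(2^(3/4)*3^(1/4)*y/2) + C3*sin(2^(3/4)*3^(1/4)*y/2) + C4*cos(2^(3/4)*3^(1/4)*y/2)


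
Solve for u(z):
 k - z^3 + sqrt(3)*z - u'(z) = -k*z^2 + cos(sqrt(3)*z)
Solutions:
 u(z) = C1 + k*z^3/3 + k*z - z^4/4 + sqrt(3)*z^2/2 - sqrt(3)*sin(sqrt(3)*z)/3


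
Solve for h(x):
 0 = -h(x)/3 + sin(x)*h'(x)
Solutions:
 h(x) = C1*(cos(x) - 1)^(1/6)/(cos(x) + 1)^(1/6)


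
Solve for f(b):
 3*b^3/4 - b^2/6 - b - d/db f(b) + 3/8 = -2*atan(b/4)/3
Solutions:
 f(b) = C1 + 3*b^4/16 - b^3/18 - b^2/2 + 2*b*atan(b/4)/3 + 3*b/8 - 4*log(b^2 + 16)/3


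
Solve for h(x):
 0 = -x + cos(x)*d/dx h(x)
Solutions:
 h(x) = C1 + Integral(x/cos(x), x)


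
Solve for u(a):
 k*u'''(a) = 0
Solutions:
 u(a) = C1 + C2*a + C3*a^2


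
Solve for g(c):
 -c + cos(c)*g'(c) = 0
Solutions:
 g(c) = C1 + Integral(c/cos(c), c)


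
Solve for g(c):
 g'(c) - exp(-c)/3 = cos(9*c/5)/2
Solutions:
 g(c) = C1 + 5*sin(9*c/5)/18 - exp(-c)/3


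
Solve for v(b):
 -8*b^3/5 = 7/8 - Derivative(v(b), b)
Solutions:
 v(b) = C1 + 2*b^4/5 + 7*b/8


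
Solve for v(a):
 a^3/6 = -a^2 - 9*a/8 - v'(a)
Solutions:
 v(a) = C1 - a^4/24 - a^3/3 - 9*a^2/16


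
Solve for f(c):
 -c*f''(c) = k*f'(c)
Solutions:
 f(c) = C1 + c^(1 - re(k))*(C2*sin(log(c)*Abs(im(k))) + C3*cos(log(c)*im(k)))


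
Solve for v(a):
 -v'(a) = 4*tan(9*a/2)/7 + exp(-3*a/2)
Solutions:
 v(a) = C1 - 4*log(tan(9*a/2)^2 + 1)/63 + 2*exp(-3*a/2)/3


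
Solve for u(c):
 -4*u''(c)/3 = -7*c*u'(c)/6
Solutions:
 u(c) = C1 + C2*erfi(sqrt(7)*c/4)


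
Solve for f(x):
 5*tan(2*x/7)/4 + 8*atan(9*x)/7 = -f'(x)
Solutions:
 f(x) = C1 - 8*x*atan(9*x)/7 + 4*log(81*x^2 + 1)/63 + 35*log(cos(2*x/7))/8


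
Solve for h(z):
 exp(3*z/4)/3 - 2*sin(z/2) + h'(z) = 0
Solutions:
 h(z) = C1 - 4*exp(3*z/4)/9 - 4*cos(z/2)


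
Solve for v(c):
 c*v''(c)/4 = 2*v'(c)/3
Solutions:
 v(c) = C1 + C2*c^(11/3)


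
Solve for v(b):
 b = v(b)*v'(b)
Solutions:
 v(b) = -sqrt(C1 + b^2)
 v(b) = sqrt(C1 + b^2)


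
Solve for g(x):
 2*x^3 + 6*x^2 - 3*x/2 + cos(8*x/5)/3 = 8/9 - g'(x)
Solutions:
 g(x) = C1 - x^4/2 - 2*x^3 + 3*x^2/4 + 8*x/9 - 5*sin(8*x/5)/24


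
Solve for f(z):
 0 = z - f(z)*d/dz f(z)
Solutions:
 f(z) = -sqrt(C1 + z^2)
 f(z) = sqrt(C1 + z^2)


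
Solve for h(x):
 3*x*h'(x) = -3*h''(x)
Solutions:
 h(x) = C1 + C2*erf(sqrt(2)*x/2)


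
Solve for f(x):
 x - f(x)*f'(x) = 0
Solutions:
 f(x) = -sqrt(C1 + x^2)
 f(x) = sqrt(C1 + x^2)


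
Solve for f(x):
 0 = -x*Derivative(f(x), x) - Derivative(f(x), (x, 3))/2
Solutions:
 f(x) = C1 + Integral(C2*airyai(-2^(1/3)*x) + C3*airybi(-2^(1/3)*x), x)


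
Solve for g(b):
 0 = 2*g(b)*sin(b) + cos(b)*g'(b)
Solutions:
 g(b) = C1*cos(b)^2


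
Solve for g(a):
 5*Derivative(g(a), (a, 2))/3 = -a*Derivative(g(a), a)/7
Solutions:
 g(a) = C1 + C2*erf(sqrt(210)*a/70)


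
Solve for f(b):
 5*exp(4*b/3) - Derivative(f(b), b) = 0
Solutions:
 f(b) = C1 + 15*exp(4*b/3)/4


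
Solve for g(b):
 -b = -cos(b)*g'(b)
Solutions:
 g(b) = C1 + Integral(b/cos(b), b)


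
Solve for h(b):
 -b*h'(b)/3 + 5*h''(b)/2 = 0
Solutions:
 h(b) = C1 + C2*erfi(sqrt(15)*b/15)


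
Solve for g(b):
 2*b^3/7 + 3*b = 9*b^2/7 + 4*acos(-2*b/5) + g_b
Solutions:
 g(b) = C1 + b^4/14 - 3*b^3/7 + 3*b^2/2 - 4*b*acos(-2*b/5) - 2*sqrt(25 - 4*b^2)


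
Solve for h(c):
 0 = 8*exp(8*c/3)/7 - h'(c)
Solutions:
 h(c) = C1 + 3*exp(8*c/3)/7


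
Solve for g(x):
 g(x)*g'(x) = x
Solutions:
 g(x) = -sqrt(C1 + x^2)
 g(x) = sqrt(C1 + x^2)


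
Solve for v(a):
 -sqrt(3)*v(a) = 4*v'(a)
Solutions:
 v(a) = C1*exp(-sqrt(3)*a/4)


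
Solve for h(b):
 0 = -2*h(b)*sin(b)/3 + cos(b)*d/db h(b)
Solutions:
 h(b) = C1/cos(b)^(2/3)


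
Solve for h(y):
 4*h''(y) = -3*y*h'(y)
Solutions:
 h(y) = C1 + C2*erf(sqrt(6)*y/4)


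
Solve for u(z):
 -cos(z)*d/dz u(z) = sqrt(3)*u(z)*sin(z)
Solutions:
 u(z) = C1*cos(z)^(sqrt(3))


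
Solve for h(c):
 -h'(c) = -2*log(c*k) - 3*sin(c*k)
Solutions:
 h(c) = C1 + 2*c*log(c*k) - 2*c + 3*Piecewise((-cos(c*k)/k, Ne(k, 0)), (0, True))


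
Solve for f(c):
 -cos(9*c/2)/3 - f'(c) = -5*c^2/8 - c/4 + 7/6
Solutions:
 f(c) = C1 + 5*c^3/24 + c^2/8 - 7*c/6 - 2*sin(9*c/2)/27


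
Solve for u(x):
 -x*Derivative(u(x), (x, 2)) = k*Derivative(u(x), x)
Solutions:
 u(x) = C1 + x^(1 - re(k))*(C2*sin(log(x)*Abs(im(k))) + C3*cos(log(x)*im(k)))


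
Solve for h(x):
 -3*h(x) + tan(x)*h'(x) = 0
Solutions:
 h(x) = C1*sin(x)^3


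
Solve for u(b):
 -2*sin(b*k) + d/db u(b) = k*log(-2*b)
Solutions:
 u(b) = C1 + b*k*(log(-b) - 1) + b*k*log(2) + 2*Piecewise((-cos(b*k)/k, Ne(k, 0)), (0, True))


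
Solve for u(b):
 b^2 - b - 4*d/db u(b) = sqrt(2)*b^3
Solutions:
 u(b) = C1 - sqrt(2)*b^4/16 + b^3/12 - b^2/8


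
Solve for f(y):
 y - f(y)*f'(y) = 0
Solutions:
 f(y) = -sqrt(C1 + y^2)
 f(y) = sqrt(C1 + y^2)


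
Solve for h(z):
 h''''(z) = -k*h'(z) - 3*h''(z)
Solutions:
 h(z) = C1 + C2*exp(2^(1/3)*z*(-2^(1/3)*(k + sqrt(k^2 + 4))^(1/3)/2 + (k + sqrt(k^2 + 4))^(-1/3))) + C3*exp(2^(1/3)*z*(2^(1/3)*(k + sqrt(k^2 + 4))^(1/3)/4 - 2^(1/3)*sqrt(3)*I*(k + sqrt(k^2 + 4))^(1/3)/4 + 2/((-1 + sqrt(3)*I)*(k + sqrt(k^2 + 4))^(1/3)))) + C4*exp(2^(1/3)*z*(2^(1/3)*(k + sqrt(k^2 + 4))^(1/3)/4 + 2^(1/3)*sqrt(3)*I*(k + sqrt(k^2 + 4))^(1/3)/4 - 2/((1 + sqrt(3)*I)*(k + sqrt(k^2 + 4))^(1/3))))


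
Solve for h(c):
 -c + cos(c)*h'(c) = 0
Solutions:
 h(c) = C1 + Integral(c/cos(c), c)


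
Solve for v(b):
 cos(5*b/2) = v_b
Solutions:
 v(b) = C1 + 2*sin(5*b/2)/5


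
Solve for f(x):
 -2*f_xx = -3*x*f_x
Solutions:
 f(x) = C1 + C2*erfi(sqrt(3)*x/2)


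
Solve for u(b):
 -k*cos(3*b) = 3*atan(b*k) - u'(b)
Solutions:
 u(b) = C1 + k*sin(3*b)/3 + 3*Piecewise((b*atan(b*k) - log(b^2*k^2 + 1)/(2*k), Ne(k, 0)), (0, True))


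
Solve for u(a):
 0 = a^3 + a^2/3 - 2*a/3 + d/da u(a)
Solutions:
 u(a) = C1 - a^4/4 - a^3/9 + a^2/3


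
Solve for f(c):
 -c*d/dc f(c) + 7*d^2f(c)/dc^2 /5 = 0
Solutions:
 f(c) = C1 + C2*erfi(sqrt(70)*c/14)


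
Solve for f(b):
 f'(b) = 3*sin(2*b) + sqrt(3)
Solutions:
 f(b) = C1 + sqrt(3)*b - 3*cos(2*b)/2


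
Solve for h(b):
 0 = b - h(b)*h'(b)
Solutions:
 h(b) = -sqrt(C1 + b^2)
 h(b) = sqrt(C1 + b^2)


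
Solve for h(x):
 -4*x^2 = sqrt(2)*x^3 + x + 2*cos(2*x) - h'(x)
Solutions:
 h(x) = C1 + sqrt(2)*x^4/4 + 4*x^3/3 + x^2/2 + sin(2*x)


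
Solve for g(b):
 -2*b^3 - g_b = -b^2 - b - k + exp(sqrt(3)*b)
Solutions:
 g(b) = C1 - b^4/2 + b^3/3 + b^2/2 + b*k - sqrt(3)*exp(sqrt(3)*b)/3


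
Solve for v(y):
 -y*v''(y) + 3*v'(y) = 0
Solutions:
 v(y) = C1 + C2*y^4


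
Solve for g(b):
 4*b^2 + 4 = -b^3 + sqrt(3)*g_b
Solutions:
 g(b) = C1 + sqrt(3)*b^4/12 + 4*sqrt(3)*b^3/9 + 4*sqrt(3)*b/3


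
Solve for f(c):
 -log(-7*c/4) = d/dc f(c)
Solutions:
 f(c) = C1 - c*log(-c) + c*(-log(7) + 1 + 2*log(2))


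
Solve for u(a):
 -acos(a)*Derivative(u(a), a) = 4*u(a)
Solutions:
 u(a) = C1*exp(-4*Integral(1/acos(a), a))


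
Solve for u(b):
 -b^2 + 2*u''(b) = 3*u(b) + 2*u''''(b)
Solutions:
 u(b) = -b^2/3 + (C1*sin(2^(3/4)*3^(1/4)*b*sin(atan(sqrt(5))/2)/2) + C2*cos(2^(3/4)*3^(1/4)*b*sin(atan(sqrt(5))/2)/2))*exp(-2^(3/4)*3^(1/4)*b*cos(atan(sqrt(5))/2)/2) + (C3*sin(2^(3/4)*3^(1/4)*b*sin(atan(sqrt(5))/2)/2) + C4*cos(2^(3/4)*3^(1/4)*b*sin(atan(sqrt(5))/2)/2))*exp(2^(3/4)*3^(1/4)*b*cos(atan(sqrt(5))/2)/2) - 4/9


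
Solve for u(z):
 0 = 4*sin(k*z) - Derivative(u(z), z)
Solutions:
 u(z) = C1 - 4*cos(k*z)/k


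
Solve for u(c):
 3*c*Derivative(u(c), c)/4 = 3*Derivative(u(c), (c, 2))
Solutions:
 u(c) = C1 + C2*erfi(sqrt(2)*c/4)


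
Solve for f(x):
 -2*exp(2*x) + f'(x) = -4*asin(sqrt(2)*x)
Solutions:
 f(x) = C1 - 4*x*asin(sqrt(2)*x) - 2*sqrt(2)*sqrt(1 - 2*x^2) + exp(2*x)


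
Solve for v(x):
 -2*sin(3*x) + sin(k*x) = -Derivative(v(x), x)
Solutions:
 v(x) = C1 - 2*cos(3*x)/3 + cos(k*x)/k


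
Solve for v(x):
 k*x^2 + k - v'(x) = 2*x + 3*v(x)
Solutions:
 v(x) = C1*exp(-3*x) + k*x^2/3 - 2*k*x/9 + 11*k/27 - 2*x/3 + 2/9


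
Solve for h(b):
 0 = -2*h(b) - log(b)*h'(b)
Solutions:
 h(b) = C1*exp(-2*li(b))


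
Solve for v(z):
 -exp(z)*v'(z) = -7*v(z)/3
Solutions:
 v(z) = C1*exp(-7*exp(-z)/3)


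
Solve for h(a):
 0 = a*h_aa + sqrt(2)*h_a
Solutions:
 h(a) = C1 + C2*a^(1 - sqrt(2))


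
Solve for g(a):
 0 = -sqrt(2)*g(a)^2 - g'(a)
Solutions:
 g(a) = 1/(C1 + sqrt(2)*a)


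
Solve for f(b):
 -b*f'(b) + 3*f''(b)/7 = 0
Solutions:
 f(b) = C1 + C2*erfi(sqrt(42)*b/6)


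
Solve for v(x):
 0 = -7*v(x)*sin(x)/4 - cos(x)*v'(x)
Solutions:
 v(x) = C1*cos(x)^(7/4)


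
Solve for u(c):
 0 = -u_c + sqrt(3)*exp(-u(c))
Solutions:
 u(c) = log(C1 + sqrt(3)*c)


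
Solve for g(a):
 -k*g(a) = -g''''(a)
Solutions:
 g(a) = C1*exp(-a*k^(1/4)) + C2*exp(a*k^(1/4)) + C3*exp(-I*a*k^(1/4)) + C4*exp(I*a*k^(1/4))


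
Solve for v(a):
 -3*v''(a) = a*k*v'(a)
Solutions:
 v(a) = Piecewise((-sqrt(6)*sqrt(pi)*C1*erf(sqrt(6)*a*sqrt(k)/6)/(2*sqrt(k)) - C2, (k > 0) | (k < 0)), (-C1*a - C2, True))


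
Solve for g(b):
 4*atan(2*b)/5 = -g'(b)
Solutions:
 g(b) = C1 - 4*b*atan(2*b)/5 + log(4*b^2 + 1)/5


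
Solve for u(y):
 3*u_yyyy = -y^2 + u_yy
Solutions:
 u(y) = C1 + C2*y + C3*exp(-sqrt(3)*y/3) + C4*exp(sqrt(3)*y/3) + y^4/12 + 3*y^2


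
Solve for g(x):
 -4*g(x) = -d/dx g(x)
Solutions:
 g(x) = C1*exp(4*x)


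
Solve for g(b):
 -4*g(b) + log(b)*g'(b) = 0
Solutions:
 g(b) = C1*exp(4*li(b))


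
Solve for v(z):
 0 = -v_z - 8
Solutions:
 v(z) = C1 - 8*z


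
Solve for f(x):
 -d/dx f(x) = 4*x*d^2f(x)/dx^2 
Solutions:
 f(x) = C1 + C2*x^(3/4)


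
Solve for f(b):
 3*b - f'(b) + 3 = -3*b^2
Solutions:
 f(b) = C1 + b^3 + 3*b^2/2 + 3*b


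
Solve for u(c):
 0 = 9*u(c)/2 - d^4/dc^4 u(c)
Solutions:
 u(c) = C1*exp(-2^(3/4)*sqrt(3)*c/2) + C2*exp(2^(3/4)*sqrt(3)*c/2) + C3*sin(2^(3/4)*sqrt(3)*c/2) + C4*cos(2^(3/4)*sqrt(3)*c/2)


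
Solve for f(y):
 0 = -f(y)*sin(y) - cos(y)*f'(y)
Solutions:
 f(y) = C1*cos(y)


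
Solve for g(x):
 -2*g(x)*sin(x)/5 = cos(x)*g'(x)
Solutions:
 g(x) = C1*cos(x)^(2/5)


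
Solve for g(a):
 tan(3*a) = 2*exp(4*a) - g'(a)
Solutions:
 g(a) = C1 + exp(4*a)/2 + log(cos(3*a))/3


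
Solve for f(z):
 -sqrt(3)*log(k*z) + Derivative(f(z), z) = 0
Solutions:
 f(z) = C1 + sqrt(3)*z*log(k*z) - sqrt(3)*z


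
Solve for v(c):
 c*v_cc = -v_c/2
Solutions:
 v(c) = C1 + C2*sqrt(c)


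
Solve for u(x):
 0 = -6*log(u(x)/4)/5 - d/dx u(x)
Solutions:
 -5*Integral(1/(-log(_y) + 2*log(2)), (_y, u(x)))/6 = C1 - x


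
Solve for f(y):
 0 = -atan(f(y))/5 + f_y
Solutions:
 Integral(1/atan(_y), (_y, f(y))) = C1 + y/5


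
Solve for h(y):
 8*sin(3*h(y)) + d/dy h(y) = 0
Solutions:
 h(y) = -acos((-C1 - exp(48*y))/(C1 - exp(48*y)))/3 + 2*pi/3
 h(y) = acos((-C1 - exp(48*y))/(C1 - exp(48*y)))/3


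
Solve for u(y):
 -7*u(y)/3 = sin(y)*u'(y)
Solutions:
 u(y) = C1*(cos(y) + 1)^(7/6)/(cos(y) - 1)^(7/6)


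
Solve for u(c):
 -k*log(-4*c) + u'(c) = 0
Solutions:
 u(c) = C1 + c*k*log(-c) + c*k*(-1 + 2*log(2))


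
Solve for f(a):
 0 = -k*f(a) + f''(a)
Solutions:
 f(a) = C1*exp(-a*sqrt(k)) + C2*exp(a*sqrt(k))


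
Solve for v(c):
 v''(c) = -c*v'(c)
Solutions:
 v(c) = C1 + C2*erf(sqrt(2)*c/2)


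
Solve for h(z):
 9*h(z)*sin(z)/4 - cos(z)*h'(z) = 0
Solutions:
 h(z) = C1/cos(z)^(9/4)


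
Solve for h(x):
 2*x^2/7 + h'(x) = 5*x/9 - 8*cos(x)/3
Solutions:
 h(x) = C1 - 2*x^3/21 + 5*x^2/18 - 8*sin(x)/3


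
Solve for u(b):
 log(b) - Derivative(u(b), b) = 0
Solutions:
 u(b) = C1 + b*log(b) - b


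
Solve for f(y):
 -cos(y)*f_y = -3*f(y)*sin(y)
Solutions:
 f(y) = C1/cos(y)^3


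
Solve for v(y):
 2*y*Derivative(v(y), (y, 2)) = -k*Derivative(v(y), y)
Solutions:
 v(y) = C1 + y^(1 - re(k)/2)*(C2*sin(log(y)*Abs(im(k))/2) + C3*cos(log(y)*im(k)/2))


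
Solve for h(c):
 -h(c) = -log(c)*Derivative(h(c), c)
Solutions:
 h(c) = C1*exp(li(c))


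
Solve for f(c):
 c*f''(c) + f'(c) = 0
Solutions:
 f(c) = C1 + C2*log(c)


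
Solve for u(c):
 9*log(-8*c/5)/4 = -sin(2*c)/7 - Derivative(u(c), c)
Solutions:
 u(c) = C1 - 9*c*log(-c)/4 - 7*c*log(2) + c*log(10)/4 + 9*c/4 + 2*c*log(5) + cos(2*c)/14


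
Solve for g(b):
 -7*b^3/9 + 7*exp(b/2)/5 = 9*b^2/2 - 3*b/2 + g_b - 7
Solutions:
 g(b) = C1 - 7*b^4/36 - 3*b^3/2 + 3*b^2/4 + 7*b + 14*exp(b/2)/5


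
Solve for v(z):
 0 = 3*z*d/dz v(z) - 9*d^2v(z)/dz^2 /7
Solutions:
 v(z) = C1 + C2*erfi(sqrt(42)*z/6)


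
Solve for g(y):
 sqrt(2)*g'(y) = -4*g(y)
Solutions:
 g(y) = C1*exp(-2*sqrt(2)*y)


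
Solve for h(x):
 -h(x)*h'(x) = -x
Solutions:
 h(x) = -sqrt(C1 + x^2)
 h(x) = sqrt(C1 + x^2)


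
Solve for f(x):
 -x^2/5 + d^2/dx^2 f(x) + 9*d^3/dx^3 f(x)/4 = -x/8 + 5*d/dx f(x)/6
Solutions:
 f(x) = C1 + C2*exp(x*(-2 + sqrt(34))/9) + C3*exp(-x*(2 + sqrt(34))/9) - 2*x^3/25 - 213*x^2/1000 - 2259*x/1250


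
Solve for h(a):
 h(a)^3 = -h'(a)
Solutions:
 h(a) = -sqrt(2)*sqrt(-1/(C1 - a))/2
 h(a) = sqrt(2)*sqrt(-1/(C1 - a))/2


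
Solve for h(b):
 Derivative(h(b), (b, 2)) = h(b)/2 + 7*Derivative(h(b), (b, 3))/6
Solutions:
 h(b) = C1*exp(b*(8*2^(1/3)/(7*sqrt(345) + 131)^(1/3) + 8 + 2^(2/3)*(7*sqrt(345) + 131)^(1/3))/28)*sin(2^(1/3)*sqrt(3)*b*(-2^(1/3)*(7*sqrt(345) + 131)^(1/3) + 8/(7*sqrt(345) + 131)^(1/3))/28) + C2*exp(b*(8*2^(1/3)/(7*sqrt(345) + 131)^(1/3) + 8 + 2^(2/3)*(7*sqrt(345) + 131)^(1/3))/28)*cos(2^(1/3)*sqrt(3)*b*(-2^(1/3)*(7*sqrt(345) + 131)^(1/3) + 8/(7*sqrt(345) + 131)^(1/3))/28) + C3*exp(b*(-2^(2/3)*(7*sqrt(345) + 131)^(1/3) - 8*2^(1/3)/(7*sqrt(345) + 131)^(1/3) + 4)/14)


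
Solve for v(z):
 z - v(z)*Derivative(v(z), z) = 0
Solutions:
 v(z) = -sqrt(C1 + z^2)
 v(z) = sqrt(C1 + z^2)


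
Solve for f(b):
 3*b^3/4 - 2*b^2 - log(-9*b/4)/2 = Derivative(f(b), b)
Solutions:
 f(b) = C1 + 3*b^4/16 - 2*b^3/3 - b*log(-b)/2 + b*(-log(3) + 1/2 + log(2))


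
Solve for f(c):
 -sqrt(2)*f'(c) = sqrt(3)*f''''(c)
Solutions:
 f(c) = C1 + C4*exp(-2^(1/6)*3^(5/6)*c/3) + (C2*sin(2^(1/6)*3^(1/3)*c/2) + C3*cos(2^(1/6)*3^(1/3)*c/2))*exp(2^(1/6)*3^(5/6)*c/6)


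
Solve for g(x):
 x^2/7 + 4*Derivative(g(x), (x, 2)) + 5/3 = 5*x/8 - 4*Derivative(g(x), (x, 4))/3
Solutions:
 g(x) = C1 + C2*x + C3*sin(sqrt(3)*x) + C4*cos(sqrt(3)*x) - x^4/336 + 5*x^3/192 - 11*x^2/56


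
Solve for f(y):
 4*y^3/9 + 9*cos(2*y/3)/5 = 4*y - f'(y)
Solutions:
 f(y) = C1 - y^4/9 + 2*y^2 - 27*sin(2*y/3)/10


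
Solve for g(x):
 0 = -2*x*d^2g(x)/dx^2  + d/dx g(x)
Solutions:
 g(x) = C1 + C2*x^(3/2)


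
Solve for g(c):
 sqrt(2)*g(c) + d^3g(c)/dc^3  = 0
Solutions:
 g(c) = C3*exp(-2^(1/6)*c) + (C1*sin(2^(1/6)*sqrt(3)*c/2) + C2*cos(2^(1/6)*sqrt(3)*c/2))*exp(2^(1/6)*c/2)


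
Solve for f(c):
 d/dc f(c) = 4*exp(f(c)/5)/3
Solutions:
 f(c) = 5*log(-1/(C1 + 4*c)) + 5*log(15)


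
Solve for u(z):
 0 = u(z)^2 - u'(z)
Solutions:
 u(z) = -1/(C1 + z)


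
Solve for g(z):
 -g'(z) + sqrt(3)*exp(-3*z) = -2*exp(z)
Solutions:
 g(z) = C1 + 2*exp(z) - sqrt(3)*exp(-3*z)/3


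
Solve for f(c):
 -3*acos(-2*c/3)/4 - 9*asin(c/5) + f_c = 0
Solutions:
 f(c) = C1 + 3*c*acos(-2*c/3)/4 + 9*c*asin(c/5) + 3*sqrt(9 - 4*c^2)/8 + 9*sqrt(25 - c^2)


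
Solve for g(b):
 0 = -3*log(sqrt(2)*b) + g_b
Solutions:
 g(b) = C1 + 3*b*log(b) - 3*b + 3*b*log(2)/2


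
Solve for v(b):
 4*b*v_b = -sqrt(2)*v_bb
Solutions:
 v(b) = C1 + C2*erf(2^(1/4)*b)


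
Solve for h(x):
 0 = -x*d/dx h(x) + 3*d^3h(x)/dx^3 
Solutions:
 h(x) = C1 + Integral(C2*airyai(3^(2/3)*x/3) + C3*airybi(3^(2/3)*x/3), x)


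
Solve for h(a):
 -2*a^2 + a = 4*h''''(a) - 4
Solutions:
 h(a) = C1 + C2*a + C3*a^2 + C4*a^3 - a^6/720 + a^5/480 + a^4/24


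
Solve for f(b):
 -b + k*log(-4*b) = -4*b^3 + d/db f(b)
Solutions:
 f(b) = C1 + b^4 - b^2/2 + b*k*log(-b) + b*k*(-1 + 2*log(2))


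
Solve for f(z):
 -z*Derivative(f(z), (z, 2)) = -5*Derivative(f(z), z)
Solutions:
 f(z) = C1 + C2*z^6


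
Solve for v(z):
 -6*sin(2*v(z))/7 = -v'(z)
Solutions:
 -6*z/7 + log(cos(2*v(z)) - 1)/4 - log(cos(2*v(z)) + 1)/4 = C1


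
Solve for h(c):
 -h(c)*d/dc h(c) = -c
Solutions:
 h(c) = -sqrt(C1 + c^2)
 h(c) = sqrt(C1 + c^2)


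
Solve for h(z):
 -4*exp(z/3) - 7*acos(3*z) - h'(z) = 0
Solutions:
 h(z) = C1 - 7*z*acos(3*z) + 7*sqrt(1 - 9*z^2)/3 - 12*exp(z/3)


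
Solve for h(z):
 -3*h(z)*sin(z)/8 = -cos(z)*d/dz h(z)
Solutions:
 h(z) = C1/cos(z)^(3/8)


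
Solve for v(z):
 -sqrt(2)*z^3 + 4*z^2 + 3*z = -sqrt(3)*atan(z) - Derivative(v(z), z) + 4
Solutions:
 v(z) = C1 + sqrt(2)*z^4/4 - 4*z^3/3 - 3*z^2/2 + 4*z - sqrt(3)*(z*atan(z) - log(z^2 + 1)/2)


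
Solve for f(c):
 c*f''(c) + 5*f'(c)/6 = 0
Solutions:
 f(c) = C1 + C2*c^(1/6)


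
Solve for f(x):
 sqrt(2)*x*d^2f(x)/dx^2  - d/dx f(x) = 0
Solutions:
 f(x) = C1 + C2*x^(sqrt(2)/2 + 1)


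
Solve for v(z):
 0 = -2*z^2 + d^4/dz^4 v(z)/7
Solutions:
 v(z) = C1 + C2*z + C3*z^2 + C4*z^3 + 7*z^6/180


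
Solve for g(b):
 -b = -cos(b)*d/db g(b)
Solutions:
 g(b) = C1 + Integral(b/cos(b), b)


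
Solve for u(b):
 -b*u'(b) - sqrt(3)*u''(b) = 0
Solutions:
 u(b) = C1 + C2*erf(sqrt(2)*3^(3/4)*b/6)


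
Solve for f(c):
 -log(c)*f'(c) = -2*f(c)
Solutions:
 f(c) = C1*exp(2*li(c))


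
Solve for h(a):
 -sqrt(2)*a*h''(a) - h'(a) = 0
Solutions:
 h(a) = C1 + C2*a^(1 - sqrt(2)/2)


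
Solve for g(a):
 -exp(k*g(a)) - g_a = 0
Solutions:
 g(a) = Piecewise((log(1/(C1*k + a*k))/k, Ne(k, 0)), (nan, True))
 g(a) = Piecewise((C1 - a, Eq(k, 0)), (nan, True))


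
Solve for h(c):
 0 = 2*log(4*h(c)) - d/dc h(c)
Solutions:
 -Integral(1/(log(_y) + 2*log(2)), (_y, h(c)))/2 = C1 - c


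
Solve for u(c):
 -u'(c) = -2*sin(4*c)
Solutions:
 u(c) = C1 - cos(4*c)/2


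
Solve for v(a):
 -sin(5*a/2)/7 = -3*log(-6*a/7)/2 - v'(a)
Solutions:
 v(a) = C1 - 3*a*log(-a)/2 - 2*a*log(6) + 3*a/2 + a*log(42)/2 + a*log(7) - 2*cos(5*a/2)/35


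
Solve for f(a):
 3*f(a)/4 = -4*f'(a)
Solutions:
 f(a) = C1*exp(-3*a/16)


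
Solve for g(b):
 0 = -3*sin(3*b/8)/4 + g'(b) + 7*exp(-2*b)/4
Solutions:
 g(b) = C1 - 2*cos(3*b/8) + 7*exp(-2*b)/8


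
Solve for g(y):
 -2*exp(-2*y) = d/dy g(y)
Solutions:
 g(y) = C1 + exp(-2*y)


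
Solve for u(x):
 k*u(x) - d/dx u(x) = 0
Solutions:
 u(x) = C1*exp(k*x)


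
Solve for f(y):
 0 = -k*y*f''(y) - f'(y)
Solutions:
 f(y) = C1 + y^(((re(k) - 1)*re(k) + im(k)^2)/(re(k)^2 + im(k)^2))*(C2*sin(log(y)*Abs(im(k))/(re(k)^2 + im(k)^2)) + C3*cos(log(y)*im(k)/(re(k)^2 + im(k)^2)))


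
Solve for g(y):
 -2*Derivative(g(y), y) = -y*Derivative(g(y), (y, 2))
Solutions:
 g(y) = C1 + C2*y^3


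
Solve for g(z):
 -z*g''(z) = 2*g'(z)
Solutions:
 g(z) = C1 + C2/z


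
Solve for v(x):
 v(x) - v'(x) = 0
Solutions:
 v(x) = C1*exp(x)


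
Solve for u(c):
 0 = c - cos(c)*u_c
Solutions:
 u(c) = C1 + Integral(c/cos(c), c)


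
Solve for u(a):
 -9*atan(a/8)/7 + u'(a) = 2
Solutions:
 u(a) = C1 + 9*a*atan(a/8)/7 + 2*a - 36*log(a^2 + 64)/7


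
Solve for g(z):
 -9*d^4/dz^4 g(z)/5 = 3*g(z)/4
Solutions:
 g(z) = (C1*sin(3^(3/4)*5^(1/4)*z/6) + C2*cos(3^(3/4)*5^(1/4)*z/6))*exp(-3^(3/4)*5^(1/4)*z/6) + (C3*sin(3^(3/4)*5^(1/4)*z/6) + C4*cos(3^(3/4)*5^(1/4)*z/6))*exp(3^(3/4)*5^(1/4)*z/6)


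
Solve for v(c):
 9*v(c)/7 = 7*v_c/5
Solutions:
 v(c) = C1*exp(45*c/49)


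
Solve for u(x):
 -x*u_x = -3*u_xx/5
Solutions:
 u(x) = C1 + C2*erfi(sqrt(30)*x/6)


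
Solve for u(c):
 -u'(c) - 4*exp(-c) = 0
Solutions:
 u(c) = C1 + 4*exp(-c)


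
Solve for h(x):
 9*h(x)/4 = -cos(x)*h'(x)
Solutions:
 h(x) = C1*(sin(x) - 1)^(9/8)/(sin(x) + 1)^(9/8)


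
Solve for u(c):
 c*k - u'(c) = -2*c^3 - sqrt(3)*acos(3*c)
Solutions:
 u(c) = C1 + c^4/2 + c^2*k/2 + sqrt(3)*(c*acos(3*c) - sqrt(1 - 9*c^2)/3)


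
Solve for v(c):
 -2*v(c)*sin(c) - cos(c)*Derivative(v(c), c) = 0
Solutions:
 v(c) = C1*cos(c)^2


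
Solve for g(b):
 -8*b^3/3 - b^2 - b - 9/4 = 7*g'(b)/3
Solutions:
 g(b) = C1 - 2*b^4/7 - b^3/7 - 3*b^2/14 - 27*b/28


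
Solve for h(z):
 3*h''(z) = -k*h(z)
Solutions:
 h(z) = C1*exp(-sqrt(3)*z*sqrt(-k)/3) + C2*exp(sqrt(3)*z*sqrt(-k)/3)


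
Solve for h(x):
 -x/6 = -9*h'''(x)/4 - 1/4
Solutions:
 h(x) = C1 + C2*x + C3*x^2 + x^4/324 - x^3/54


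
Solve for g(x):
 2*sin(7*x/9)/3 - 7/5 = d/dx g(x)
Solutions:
 g(x) = C1 - 7*x/5 - 6*cos(7*x/9)/7


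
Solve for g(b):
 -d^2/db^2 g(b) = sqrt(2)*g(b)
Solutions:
 g(b) = C1*sin(2^(1/4)*b) + C2*cos(2^(1/4)*b)


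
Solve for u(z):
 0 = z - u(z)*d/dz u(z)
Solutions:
 u(z) = -sqrt(C1 + z^2)
 u(z) = sqrt(C1 + z^2)


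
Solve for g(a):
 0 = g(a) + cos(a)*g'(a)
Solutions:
 g(a) = C1*sqrt(sin(a) - 1)/sqrt(sin(a) + 1)


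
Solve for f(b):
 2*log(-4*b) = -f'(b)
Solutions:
 f(b) = C1 - 2*b*log(-b) + 2*b*(1 - 2*log(2))


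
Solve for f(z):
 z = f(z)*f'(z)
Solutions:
 f(z) = -sqrt(C1 + z^2)
 f(z) = sqrt(C1 + z^2)


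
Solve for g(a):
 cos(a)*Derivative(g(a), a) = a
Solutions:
 g(a) = C1 + Integral(a/cos(a), a)


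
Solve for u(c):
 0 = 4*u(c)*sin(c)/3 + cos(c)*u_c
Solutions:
 u(c) = C1*cos(c)^(4/3)


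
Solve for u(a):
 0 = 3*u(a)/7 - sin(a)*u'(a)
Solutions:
 u(a) = C1*(cos(a) - 1)^(3/14)/(cos(a) + 1)^(3/14)


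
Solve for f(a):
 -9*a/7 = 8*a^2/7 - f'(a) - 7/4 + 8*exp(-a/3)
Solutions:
 f(a) = C1 + 8*a^3/21 + 9*a^2/14 - 7*a/4 - 24*exp(-a/3)


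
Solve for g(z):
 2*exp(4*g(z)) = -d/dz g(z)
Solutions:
 g(z) = log(-I*(1/(C1 + 8*z))^(1/4))
 g(z) = log(I*(1/(C1 + 8*z))^(1/4))
 g(z) = log(-(1/(C1 + 8*z))^(1/4))
 g(z) = log(1/(C1 + 8*z))/4


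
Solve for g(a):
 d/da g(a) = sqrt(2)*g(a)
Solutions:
 g(a) = C1*exp(sqrt(2)*a)


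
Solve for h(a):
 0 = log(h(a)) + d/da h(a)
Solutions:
 li(h(a)) = C1 - a


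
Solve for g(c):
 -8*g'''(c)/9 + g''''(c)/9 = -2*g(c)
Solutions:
 g(c) = C1*exp(c*(-sqrt(2)*sqrt(6^(2/3)/(sqrt(138) + 12)^(1/3) + 6^(1/3)*(sqrt(138) + 12)^(1/3) + 8)/2 + 2))*sin(sqrt(2)*c*sqrt(-16 + 6^(2/3)/(sqrt(138) + 12)^(1/3) + 6^(1/3)*(sqrt(138) + 12)^(1/3) + 32*sqrt(2)/sqrt(6^(2/3)/(sqrt(138) + 12)^(1/3) + 6^(1/3)*(sqrt(138) + 12)^(1/3) + 8))/2) + C2*exp(c*(-sqrt(2)*sqrt(6^(2/3)/(sqrt(138) + 12)^(1/3) + 6^(1/3)*(sqrt(138) + 12)^(1/3) + 8)/2 + 2))*cos(sqrt(2)*c*sqrt(-16 + 6^(2/3)/(sqrt(138) + 12)^(1/3) + 6^(1/3)*(sqrt(138) + 12)^(1/3) + 32*sqrt(2)/sqrt(6^(2/3)/(sqrt(138) + 12)^(1/3) + 6^(1/3)*(sqrt(138) + 12)^(1/3) + 8))/2) + C3*exp(c*(2 + sqrt(2)*sqrt(6^(2/3)/(sqrt(138) + 12)^(1/3) + 6^(1/3)*(sqrt(138) + 12)^(1/3) + 8)/2 + sqrt(2)*sqrt(-6^(1/3)*(sqrt(138) + 12)^(1/3) - 6^(2/3)/(sqrt(138) + 12)^(1/3) + 32*sqrt(2)/sqrt(6^(2/3)/(sqrt(138) + 12)^(1/3) + 6^(1/3)*(sqrt(138) + 12)^(1/3) + 8) + 16)/2)) + C4*exp(c*(-sqrt(2)*sqrt(-6^(1/3)*(sqrt(138) + 12)^(1/3) - 6^(2/3)/(sqrt(138) + 12)^(1/3) + 32*sqrt(2)/sqrt(6^(2/3)/(sqrt(138) + 12)^(1/3) + 6^(1/3)*(sqrt(138) + 12)^(1/3) + 8) + 16)/2 + 2 + sqrt(2)*sqrt(6^(2/3)/(sqrt(138) + 12)^(1/3) + 6^(1/3)*(sqrt(138) + 12)^(1/3) + 8)/2))


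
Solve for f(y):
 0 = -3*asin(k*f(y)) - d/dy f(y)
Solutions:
 Integral(1/asin(_y*k), (_y, f(y))) = C1 - 3*y


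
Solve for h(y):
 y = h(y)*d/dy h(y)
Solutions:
 h(y) = -sqrt(C1 + y^2)
 h(y) = sqrt(C1 + y^2)


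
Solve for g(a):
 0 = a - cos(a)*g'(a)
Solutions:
 g(a) = C1 + Integral(a/cos(a), a)


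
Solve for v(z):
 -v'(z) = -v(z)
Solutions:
 v(z) = C1*exp(z)


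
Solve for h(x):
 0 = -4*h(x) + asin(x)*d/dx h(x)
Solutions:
 h(x) = C1*exp(4*Integral(1/asin(x), x))


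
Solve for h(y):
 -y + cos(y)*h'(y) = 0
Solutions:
 h(y) = C1 + Integral(y/cos(y), y)


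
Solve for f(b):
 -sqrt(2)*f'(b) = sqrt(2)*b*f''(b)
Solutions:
 f(b) = C1 + C2*log(b)


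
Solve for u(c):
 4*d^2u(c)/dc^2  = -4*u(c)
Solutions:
 u(c) = C1*sin(c) + C2*cos(c)


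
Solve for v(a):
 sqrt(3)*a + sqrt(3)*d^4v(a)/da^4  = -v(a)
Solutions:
 v(a) = -sqrt(3)*a + (C1*sin(sqrt(2)*3^(7/8)*a/6) + C2*cos(sqrt(2)*3^(7/8)*a/6))*exp(-sqrt(2)*3^(7/8)*a/6) + (C3*sin(sqrt(2)*3^(7/8)*a/6) + C4*cos(sqrt(2)*3^(7/8)*a/6))*exp(sqrt(2)*3^(7/8)*a/6)


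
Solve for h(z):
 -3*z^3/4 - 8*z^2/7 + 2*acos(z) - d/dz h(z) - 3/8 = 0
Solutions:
 h(z) = C1 - 3*z^4/16 - 8*z^3/21 + 2*z*acos(z) - 3*z/8 - 2*sqrt(1 - z^2)


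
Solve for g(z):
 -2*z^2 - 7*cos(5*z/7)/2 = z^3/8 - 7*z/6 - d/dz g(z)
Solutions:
 g(z) = C1 + z^4/32 + 2*z^3/3 - 7*z^2/12 + 49*sin(5*z/7)/10


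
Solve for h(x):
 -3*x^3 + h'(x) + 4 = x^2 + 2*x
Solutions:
 h(x) = C1 + 3*x^4/4 + x^3/3 + x^2 - 4*x


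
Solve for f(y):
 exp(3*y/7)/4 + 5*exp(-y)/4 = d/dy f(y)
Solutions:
 f(y) = C1 + 7*exp(3*y/7)/12 - 5*exp(-y)/4


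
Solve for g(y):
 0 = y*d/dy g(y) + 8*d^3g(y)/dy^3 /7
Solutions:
 g(y) = C1 + Integral(C2*airyai(-7^(1/3)*y/2) + C3*airybi(-7^(1/3)*y/2), y)


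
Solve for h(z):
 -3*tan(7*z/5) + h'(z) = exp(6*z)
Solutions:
 h(z) = C1 + exp(6*z)/6 - 15*log(cos(7*z/5))/7


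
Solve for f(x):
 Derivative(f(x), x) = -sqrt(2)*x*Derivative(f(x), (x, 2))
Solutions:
 f(x) = C1 + C2*x^(1 - sqrt(2)/2)


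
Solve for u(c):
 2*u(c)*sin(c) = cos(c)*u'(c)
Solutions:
 u(c) = C1/cos(c)^2


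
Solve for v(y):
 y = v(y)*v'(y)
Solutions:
 v(y) = -sqrt(C1 + y^2)
 v(y) = sqrt(C1 + y^2)


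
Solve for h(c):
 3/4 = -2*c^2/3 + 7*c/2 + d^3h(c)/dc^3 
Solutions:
 h(c) = C1 + C2*c + C3*c^2 + c^5/90 - 7*c^4/48 + c^3/8


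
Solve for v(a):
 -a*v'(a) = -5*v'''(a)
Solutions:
 v(a) = C1 + Integral(C2*airyai(5^(2/3)*a/5) + C3*airybi(5^(2/3)*a/5), a)


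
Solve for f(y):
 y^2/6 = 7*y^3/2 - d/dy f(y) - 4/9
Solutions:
 f(y) = C1 + 7*y^4/8 - y^3/18 - 4*y/9


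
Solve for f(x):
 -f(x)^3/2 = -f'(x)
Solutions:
 f(x) = -sqrt(-1/(C1 + x))
 f(x) = sqrt(-1/(C1 + x))


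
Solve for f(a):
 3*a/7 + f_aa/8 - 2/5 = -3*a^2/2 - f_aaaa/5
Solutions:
 f(a) = C1 + C2*a + C3*sin(sqrt(10)*a/4) + C4*cos(sqrt(10)*a/4) - a^4 - 4*a^3/7 + 104*a^2/5


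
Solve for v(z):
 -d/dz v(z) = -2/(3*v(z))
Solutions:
 v(z) = -sqrt(C1 + 12*z)/3
 v(z) = sqrt(C1 + 12*z)/3


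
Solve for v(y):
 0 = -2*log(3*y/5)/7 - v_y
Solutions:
 v(y) = C1 - 2*y*log(y)/7 - 2*y*log(3)/7 + 2*y/7 + 2*y*log(5)/7


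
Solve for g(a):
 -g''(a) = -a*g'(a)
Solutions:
 g(a) = C1 + C2*erfi(sqrt(2)*a/2)


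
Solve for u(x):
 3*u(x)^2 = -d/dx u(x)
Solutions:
 u(x) = 1/(C1 + 3*x)


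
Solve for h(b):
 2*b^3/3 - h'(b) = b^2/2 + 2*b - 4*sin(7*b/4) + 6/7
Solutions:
 h(b) = C1 + b^4/6 - b^3/6 - b^2 - 6*b/7 - 16*cos(7*b/4)/7


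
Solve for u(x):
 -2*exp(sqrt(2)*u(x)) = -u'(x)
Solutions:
 u(x) = sqrt(2)*(2*log(-1/(C1 + 2*x)) - log(2))/4


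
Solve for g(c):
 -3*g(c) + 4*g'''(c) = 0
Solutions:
 g(c) = C3*exp(6^(1/3)*c/2) + (C1*sin(2^(1/3)*3^(5/6)*c/4) + C2*cos(2^(1/3)*3^(5/6)*c/4))*exp(-6^(1/3)*c/4)


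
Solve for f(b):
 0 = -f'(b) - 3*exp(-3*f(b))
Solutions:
 f(b) = log(C1 - 9*b)/3
 f(b) = log((-3^(1/3) - 3^(5/6)*I)*(C1 - 3*b)^(1/3)/2)
 f(b) = log((-3^(1/3) + 3^(5/6)*I)*(C1 - 3*b)^(1/3)/2)


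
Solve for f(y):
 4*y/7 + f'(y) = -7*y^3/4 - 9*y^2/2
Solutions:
 f(y) = C1 - 7*y^4/16 - 3*y^3/2 - 2*y^2/7


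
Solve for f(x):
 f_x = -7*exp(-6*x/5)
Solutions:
 f(x) = C1 + 35*exp(-6*x/5)/6


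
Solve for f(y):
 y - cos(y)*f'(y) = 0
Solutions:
 f(y) = C1 + Integral(y/cos(y), y)


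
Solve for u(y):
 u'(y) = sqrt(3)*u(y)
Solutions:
 u(y) = C1*exp(sqrt(3)*y)


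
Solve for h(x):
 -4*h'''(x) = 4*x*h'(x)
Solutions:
 h(x) = C1 + Integral(C2*airyai(-x) + C3*airybi(-x), x)


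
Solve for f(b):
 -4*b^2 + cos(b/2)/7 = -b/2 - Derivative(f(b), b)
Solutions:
 f(b) = C1 + 4*b^3/3 - b^2/4 - 2*sin(b/2)/7


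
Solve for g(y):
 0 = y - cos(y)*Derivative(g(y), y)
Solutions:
 g(y) = C1 + Integral(y/cos(y), y)


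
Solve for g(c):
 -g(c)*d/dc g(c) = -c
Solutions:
 g(c) = -sqrt(C1 + c^2)
 g(c) = sqrt(C1 + c^2)


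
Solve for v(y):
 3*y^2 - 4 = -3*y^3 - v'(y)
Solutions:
 v(y) = C1 - 3*y^4/4 - y^3 + 4*y


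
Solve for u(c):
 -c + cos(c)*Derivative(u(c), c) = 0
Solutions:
 u(c) = C1 + Integral(c/cos(c), c)


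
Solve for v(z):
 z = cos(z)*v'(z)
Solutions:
 v(z) = C1 + Integral(z/cos(z), z)


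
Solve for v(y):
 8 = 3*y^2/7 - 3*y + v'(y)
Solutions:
 v(y) = C1 - y^3/7 + 3*y^2/2 + 8*y


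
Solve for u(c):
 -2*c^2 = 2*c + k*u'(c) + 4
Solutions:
 u(c) = C1 - 2*c^3/(3*k) - c^2/k - 4*c/k


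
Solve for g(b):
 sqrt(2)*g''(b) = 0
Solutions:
 g(b) = C1 + C2*b


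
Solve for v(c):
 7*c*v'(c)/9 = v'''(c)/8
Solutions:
 v(c) = C1 + Integral(C2*airyai(2*21^(1/3)*c/3) + C3*airybi(2*21^(1/3)*c/3), c)


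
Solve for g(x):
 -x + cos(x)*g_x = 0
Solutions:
 g(x) = C1 + Integral(x/cos(x), x)


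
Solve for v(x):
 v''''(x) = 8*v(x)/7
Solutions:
 v(x) = C1*exp(-14^(3/4)*x/7) + C2*exp(14^(3/4)*x/7) + C3*sin(14^(3/4)*x/7) + C4*cos(14^(3/4)*x/7)


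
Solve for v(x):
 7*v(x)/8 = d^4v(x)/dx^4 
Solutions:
 v(x) = C1*exp(-14^(1/4)*x/2) + C2*exp(14^(1/4)*x/2) + C3*sin(14^(1/4)*x/2) + C4*cos(14^(1/4)*x/2)


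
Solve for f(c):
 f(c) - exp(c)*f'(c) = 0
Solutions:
 f(c) = C1*exp(-exp(-c))


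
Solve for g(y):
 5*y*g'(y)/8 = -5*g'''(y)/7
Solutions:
 g(y) = C1 + Integral(C2*airyai(-7^(1/3)*y/2) + C3*airybi(-7^(1/3)*y/2), y)


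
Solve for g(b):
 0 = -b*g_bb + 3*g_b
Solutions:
 g(b) = C1 + C2*b^4


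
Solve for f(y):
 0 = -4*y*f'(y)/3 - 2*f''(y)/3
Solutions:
 f(y) = C1 + C2*erf(y)


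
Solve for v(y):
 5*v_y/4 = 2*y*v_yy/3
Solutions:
 v(y) = C1 + C2*y^(23/8)


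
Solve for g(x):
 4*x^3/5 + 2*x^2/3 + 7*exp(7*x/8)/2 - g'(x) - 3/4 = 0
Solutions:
 g(x) = C1 + x^4/5 + 2*x^3/9 - 3*x/4 + 4*exp(7*x/8)


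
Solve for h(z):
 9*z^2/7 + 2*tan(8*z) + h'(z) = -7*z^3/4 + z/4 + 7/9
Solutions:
 h(z) = C1 - 7*z^4/16 - 3*z^3/7 + z^2/8 + 7*z/9 + log(cos(8*z))/4


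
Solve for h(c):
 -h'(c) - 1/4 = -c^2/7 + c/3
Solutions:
 h(c) = C1 + c^3/21 - c^2/6 - c/4


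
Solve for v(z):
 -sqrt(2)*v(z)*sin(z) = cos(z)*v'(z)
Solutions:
 v(z) = C1*cos(z)^(sqrt(2))


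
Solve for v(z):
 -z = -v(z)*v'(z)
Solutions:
 v(z) = -sqrt(C1 + z^2)
 v(z) = sqrt(C1 + z^2)


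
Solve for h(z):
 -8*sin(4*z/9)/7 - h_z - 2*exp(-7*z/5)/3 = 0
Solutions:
 h(z) = C1 + 18*cos(4*z/9)/7 + 10*exp(-7*z/5)/21


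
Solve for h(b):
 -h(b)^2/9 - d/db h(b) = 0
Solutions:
 h(b) = 9/(C1 + b)


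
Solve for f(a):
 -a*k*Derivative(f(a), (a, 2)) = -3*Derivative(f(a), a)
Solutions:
 f(a) = C1 + a^(((re(k) + 3)*re(k) + im(k)^2)/(re(k)^2 + im(k)^2))*(C2*sin(3*log(a)*Abs(im(k))/(re(k)^2 + im(k)^2)) + C3*cos(3*log(a)*im(k)/(re(k)^2 + im(k)^2)))


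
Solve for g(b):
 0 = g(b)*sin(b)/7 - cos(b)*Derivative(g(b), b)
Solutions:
 g(b) = C1/cos(b)^(1/7)


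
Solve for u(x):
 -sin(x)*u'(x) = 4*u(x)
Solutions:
 u(x) = C1*(cos(x)^2 + 2*cos(x) + 1)/(cos(x)^2 - 2*cos(x) + 1)


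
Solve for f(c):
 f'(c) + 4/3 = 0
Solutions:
 f(c) = C1 - 4*c/3


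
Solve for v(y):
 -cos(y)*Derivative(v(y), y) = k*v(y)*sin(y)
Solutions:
 v(y) = C1*exp(k*log(cos(y)))


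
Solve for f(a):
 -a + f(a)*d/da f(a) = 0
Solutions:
 f(a) = -sqrt(C1 + a^2)
 f(a) = sqrt(C1 + a^2)


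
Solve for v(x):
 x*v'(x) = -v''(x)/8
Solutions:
 v(x) = C1 + C2*erf(2*x)


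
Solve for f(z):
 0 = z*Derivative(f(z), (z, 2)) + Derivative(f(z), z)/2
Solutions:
 f(z) = C1 + C2*sqrt(z)


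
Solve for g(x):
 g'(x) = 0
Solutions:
 g(x) = C1


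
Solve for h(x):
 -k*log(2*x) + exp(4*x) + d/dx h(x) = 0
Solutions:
 h(x) = C1 + k*x*log(x) + k*x*(-1 + log(2)) - exp(4*x)/4


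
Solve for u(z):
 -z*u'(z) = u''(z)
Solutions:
 u(z) = C1 + C2*erf(sqrt(2)*z/2)


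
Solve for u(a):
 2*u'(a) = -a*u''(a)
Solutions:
 u(a) = C1 + C2/a


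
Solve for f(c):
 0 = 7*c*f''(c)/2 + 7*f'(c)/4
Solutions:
 f(c) = C1 + C2*sqrt(c)


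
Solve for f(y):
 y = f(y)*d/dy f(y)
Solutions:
 f(y) = -sqrt(C1 + y^2)
 f(y) = sqrt(C1 + y^2)


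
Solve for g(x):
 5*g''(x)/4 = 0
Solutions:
 g(x) = C1 + C2*x


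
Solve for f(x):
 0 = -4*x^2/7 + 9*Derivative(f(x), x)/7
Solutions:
 f(x) = C1 + 4*x^3/27


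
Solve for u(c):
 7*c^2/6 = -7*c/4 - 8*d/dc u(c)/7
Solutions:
 u(c) = C1 - 49*c^3/144 - 49*c^2/64


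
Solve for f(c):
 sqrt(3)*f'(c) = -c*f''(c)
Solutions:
 f(c) = C1 + C2*c^(1 - sqrt(3))


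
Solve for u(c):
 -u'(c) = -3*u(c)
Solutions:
 u(c) = C1*exp(3*c)


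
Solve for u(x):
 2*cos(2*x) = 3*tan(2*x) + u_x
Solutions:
 u(x) = C1 + 3*log(cos(2*x))/2 + sin(2*x)


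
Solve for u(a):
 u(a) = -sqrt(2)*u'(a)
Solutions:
 u(a) = C1*exp(-sqrt(2)*a/2)
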